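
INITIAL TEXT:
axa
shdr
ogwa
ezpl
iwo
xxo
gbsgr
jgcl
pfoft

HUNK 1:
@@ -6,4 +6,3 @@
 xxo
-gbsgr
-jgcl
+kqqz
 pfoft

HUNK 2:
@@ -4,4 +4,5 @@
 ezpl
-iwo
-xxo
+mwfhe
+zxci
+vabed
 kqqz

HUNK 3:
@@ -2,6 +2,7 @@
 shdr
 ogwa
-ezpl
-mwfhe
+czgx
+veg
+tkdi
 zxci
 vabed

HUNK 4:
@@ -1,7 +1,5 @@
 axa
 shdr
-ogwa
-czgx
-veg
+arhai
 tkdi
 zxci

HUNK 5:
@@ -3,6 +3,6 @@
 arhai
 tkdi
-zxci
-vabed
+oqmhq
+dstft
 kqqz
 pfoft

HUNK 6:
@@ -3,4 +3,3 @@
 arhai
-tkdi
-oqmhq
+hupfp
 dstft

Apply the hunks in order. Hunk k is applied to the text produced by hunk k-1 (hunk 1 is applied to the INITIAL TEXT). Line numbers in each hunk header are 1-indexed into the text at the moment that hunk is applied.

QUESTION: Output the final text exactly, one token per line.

Hunk 1: at line 6 remove [gbsgr,jgcl] add [kqqz] -> 8 lines: axa shdr ogwa ezpl iwo xxo kqqz pfoft
Hunk 2: at line 4 remove [iwo,xxo] add [mwfhe,zxci,vabed] -> 9 lines: axa shdr ogwa ezpl mwfhe zxci vabed kqqz pfoft
Hunk 3: at line 2 remove [ezpl,mwfhe] add [czgx,veg,tkdi] -> 10 lines: axa shdr ogwa czgx veg tkdi zxci vabed kqqz pfoft
Hunk 4: at line 1 remove [ogwa,czgx,veg] add [arhai] -> 8 lines: axa shdr arhai tkdi zxci vabed kqqz pfoft
Hunk 5: at line 3 remove [zxci,vabed] add [oqmhq,dstft] -> 8 lines: axa shdr arhai tkdi oqmhq dstft kqqz pfoft
Hunk 6: at line 3 remove [tkdi,oqmhq] add [hupfp] -> 7 lines: axa shdr arhai hupfp dstft kqqz pfoft

Answer: axa
shdr
arhai
hupfp
dstft
kqqz
pfoft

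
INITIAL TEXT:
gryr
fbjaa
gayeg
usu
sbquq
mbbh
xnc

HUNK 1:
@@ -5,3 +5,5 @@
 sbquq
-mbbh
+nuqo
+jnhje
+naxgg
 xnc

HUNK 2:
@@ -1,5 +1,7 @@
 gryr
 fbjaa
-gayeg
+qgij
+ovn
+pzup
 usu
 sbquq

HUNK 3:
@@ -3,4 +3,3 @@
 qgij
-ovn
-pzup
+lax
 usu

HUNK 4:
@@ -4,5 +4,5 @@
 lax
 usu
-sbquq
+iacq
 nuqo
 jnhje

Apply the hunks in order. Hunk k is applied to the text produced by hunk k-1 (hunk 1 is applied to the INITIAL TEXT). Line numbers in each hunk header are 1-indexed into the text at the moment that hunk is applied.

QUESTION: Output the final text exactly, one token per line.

Hunk 1: at line 5 remove [mbbh] add [nuqo,jnhje,naxgg] -> 9 lines: gryr fbjaa gayeg usu sbquq nuqo jnhje naxgg xnc
Hunk 2: at line 1 remove [gayeg] add [qgij,ovn,pzup] -> 11 lines: gryr fbjaa qgij ovn pzup usu sbquq nuqo jnhje naxgg xnc
Hunk 3: at line 3 remove [ovn,pzup] add [lax] -> 10 lines: gryr fbjaa qgij lax usu sbquq nuqo jnhje naxgg xnc
Hunk 4: at line 4 remove [sbquq] add [iacq] -> 10 lines: gryr fbjaa qgij lax usu iacq nuqo jnhje naxgg xnc

Answer: gryr
fbjaa
qgij
lax
usu
iacq
nuqo
jnhje
naxgg
xnc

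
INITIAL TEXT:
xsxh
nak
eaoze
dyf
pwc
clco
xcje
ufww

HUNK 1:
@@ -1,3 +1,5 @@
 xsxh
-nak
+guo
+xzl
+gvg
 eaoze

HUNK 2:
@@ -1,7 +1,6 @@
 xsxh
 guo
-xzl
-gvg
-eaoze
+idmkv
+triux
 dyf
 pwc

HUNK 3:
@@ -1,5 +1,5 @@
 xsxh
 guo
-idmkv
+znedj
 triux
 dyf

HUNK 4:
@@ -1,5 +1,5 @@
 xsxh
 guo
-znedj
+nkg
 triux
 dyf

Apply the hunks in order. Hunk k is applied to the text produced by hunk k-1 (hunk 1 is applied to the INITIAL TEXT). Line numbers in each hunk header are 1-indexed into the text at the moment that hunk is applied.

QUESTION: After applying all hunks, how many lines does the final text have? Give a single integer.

Hunk 1: at line 1 remove [nak] add [guo,xzl,gvg] -> 10 lines: xsxh guo xzl gvg eaoze dyf pwc clco xcje ufww
Hunk 2: at line 1 remove [xzl,gvg,eaoze] add [idmkv,triux] -> 9 lines: xsxh guo idmkv triux dyf pwc clco xcje ufww
Hunk 3: at line 1 remove [idmkv] add [znedj] -> 9 lines: xsxh guo znedj triux dyf pwc clco xcje ufww
Hunk 4: at line 1 remove [znedj] add [nkg] -> 9 lines: xsxh guo nkg triux dyf pwc clco xcje ufww
Final line count: 9

Answer: 9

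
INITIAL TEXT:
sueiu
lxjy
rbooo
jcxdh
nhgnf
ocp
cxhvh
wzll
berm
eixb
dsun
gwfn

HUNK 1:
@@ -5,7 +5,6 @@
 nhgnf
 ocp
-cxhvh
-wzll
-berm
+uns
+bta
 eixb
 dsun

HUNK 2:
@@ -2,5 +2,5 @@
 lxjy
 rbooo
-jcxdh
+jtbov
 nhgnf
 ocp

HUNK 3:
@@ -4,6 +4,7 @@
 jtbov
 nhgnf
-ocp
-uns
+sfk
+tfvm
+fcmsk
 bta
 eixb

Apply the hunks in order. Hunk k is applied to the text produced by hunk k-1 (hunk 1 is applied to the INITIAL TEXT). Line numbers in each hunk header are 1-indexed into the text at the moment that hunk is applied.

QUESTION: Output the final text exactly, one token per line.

Answer: sueiu
lxjy
rbooo
jtbov
nhgnf
sfk
tfvm
fcmsk
bta
eixb
dsun
gwfn

Derivation:
Hunk 1: at line 5 remove [cxhvh,wzll,berm] add [uns,bta] -> 11 lines: sueiu lxjy rbooo jcxdh nhgnf ocp uns bta eixb dsun gwfn
Hunk 2: at line 2 remove [jcxdh] add [jtbov] -> 11 lines: sueiu lxjy rbooo jtbov nhgnf ocp uns bta eixb dsun gwfn
Hunk 3: at line 4 remove [ocp,uns] add [sfk,tfvm,fcmsk] -> 12 lines: sueiu lxjy rbooo jtbov nhgnf sfk tfvm fcmsk bta eixb dsun gwfn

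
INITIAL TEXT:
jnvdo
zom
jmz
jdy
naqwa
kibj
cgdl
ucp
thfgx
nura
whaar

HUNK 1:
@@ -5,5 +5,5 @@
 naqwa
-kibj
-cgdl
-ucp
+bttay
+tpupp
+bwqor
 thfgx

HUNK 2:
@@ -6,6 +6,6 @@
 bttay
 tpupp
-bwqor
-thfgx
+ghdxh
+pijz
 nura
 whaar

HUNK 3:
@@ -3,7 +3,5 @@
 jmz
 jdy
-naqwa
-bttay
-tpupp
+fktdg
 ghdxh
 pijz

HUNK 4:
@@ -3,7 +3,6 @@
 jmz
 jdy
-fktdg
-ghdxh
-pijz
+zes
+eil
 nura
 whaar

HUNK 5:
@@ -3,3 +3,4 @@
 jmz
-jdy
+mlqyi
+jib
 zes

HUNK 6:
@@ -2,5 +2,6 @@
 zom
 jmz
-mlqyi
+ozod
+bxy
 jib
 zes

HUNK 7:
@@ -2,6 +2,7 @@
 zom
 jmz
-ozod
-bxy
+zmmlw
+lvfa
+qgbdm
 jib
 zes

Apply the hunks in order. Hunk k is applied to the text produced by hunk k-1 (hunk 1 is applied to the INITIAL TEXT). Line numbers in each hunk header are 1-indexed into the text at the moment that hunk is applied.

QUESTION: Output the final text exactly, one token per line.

Hunk 1: at line 5 remove [kibj,cgdl,ucp] add [bttay,tpupp,bwqor] -> 11 lines: jnvdo zom jmz jdy naqwa bttay tpupp bwqor thfgx nura whaar
Hunk 2: at line 6 remove [bwqor,thfgx] add [ghdxh,pijz] -> 11 lines: jnvdo zom jmz jdy naqwa bttay tpupp ghdxh pijz nura whaar
Hunk 3: at line 3 remove [naqwa,bttay,tpupp] add [fktdg] -> 9 lines: jnvdo zom jmz jdy fktdg ghdxh pijz nura whaar
Hunk 4: at line 3 remove [fktdg,ghdxh,pijz] add [zes,eil] -> 8 lines: jnvdo zom jmz jdy zes eil nura whaar
Hunk 5: at line 3 remove [jdy] add [mlqyi,jib] -> 9 lines: jnvdo zom jmz mlqyi jib zes eil nura whaar
Hunk 6: at line 2 remove [mlqyi] add [ozod,bxy] -> 10 lines: jnvdo zom jmz ozod bxy jib zes eil nura whaar
Hunk 7: at line 2 remove [ozod,bxy] add [zmmlw,lvfa,qgbdm] -> 11 lines: jnvdo zom jmz zmmlw lvfa qgbdm jib zes eil nura whaar

Answer: jnvdo
zom
jmz
zmmlw
lvfa
qgbdm
jib
zes
eil
nura
whaar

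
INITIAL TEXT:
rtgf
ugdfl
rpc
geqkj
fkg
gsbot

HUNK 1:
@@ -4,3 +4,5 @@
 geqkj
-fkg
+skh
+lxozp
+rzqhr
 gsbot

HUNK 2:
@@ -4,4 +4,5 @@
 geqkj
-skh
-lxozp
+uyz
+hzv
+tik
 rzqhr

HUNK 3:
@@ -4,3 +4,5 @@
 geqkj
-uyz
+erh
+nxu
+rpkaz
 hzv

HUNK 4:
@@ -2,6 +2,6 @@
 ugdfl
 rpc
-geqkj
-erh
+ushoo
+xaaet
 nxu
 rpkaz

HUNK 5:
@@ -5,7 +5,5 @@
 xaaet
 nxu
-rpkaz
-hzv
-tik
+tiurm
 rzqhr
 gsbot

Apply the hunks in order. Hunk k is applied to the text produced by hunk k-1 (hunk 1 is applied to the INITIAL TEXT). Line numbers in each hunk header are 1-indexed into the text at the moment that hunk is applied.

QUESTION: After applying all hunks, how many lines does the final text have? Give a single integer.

Hunk 1: at line 4 remove [fkg] add [skh,lxozp,rzqhr] -> 8 lines: rtgf ugdfl rpc geqkj skh lxozp rzqhr gsbot
Hunk 2: at line 4 remove [skh,lxozp] add [uyz,hzv,tik] -> 9 lines: rtgf ugdfl rpc geqkj uyz hzv tik rzqhr gsbot
Hunk 3: at line 4 remove [uyz] add [erh,nxu,rpkaz] -> 11 lines: rtgf ugdfl rpc geqkj erh nxu rpkaz hzv tik rzqhr gsbot
Hunk 4: at line 2 remove [geqkj,erh] add [ushoo,xaaet] -> 11 lines: rtgf ugdfl rpc ushoo xaaet nxu rpkaz hzv tik rzqhr gsbot
Hunk 5: at line 5 remove [rpkaz,hzv,tik] add [tiurm] -> 9 lines: rtgf ugdfl rpc ushoo xaaet nxu tiurm rzqhr gsbot
Final line count: 9

Answer: 9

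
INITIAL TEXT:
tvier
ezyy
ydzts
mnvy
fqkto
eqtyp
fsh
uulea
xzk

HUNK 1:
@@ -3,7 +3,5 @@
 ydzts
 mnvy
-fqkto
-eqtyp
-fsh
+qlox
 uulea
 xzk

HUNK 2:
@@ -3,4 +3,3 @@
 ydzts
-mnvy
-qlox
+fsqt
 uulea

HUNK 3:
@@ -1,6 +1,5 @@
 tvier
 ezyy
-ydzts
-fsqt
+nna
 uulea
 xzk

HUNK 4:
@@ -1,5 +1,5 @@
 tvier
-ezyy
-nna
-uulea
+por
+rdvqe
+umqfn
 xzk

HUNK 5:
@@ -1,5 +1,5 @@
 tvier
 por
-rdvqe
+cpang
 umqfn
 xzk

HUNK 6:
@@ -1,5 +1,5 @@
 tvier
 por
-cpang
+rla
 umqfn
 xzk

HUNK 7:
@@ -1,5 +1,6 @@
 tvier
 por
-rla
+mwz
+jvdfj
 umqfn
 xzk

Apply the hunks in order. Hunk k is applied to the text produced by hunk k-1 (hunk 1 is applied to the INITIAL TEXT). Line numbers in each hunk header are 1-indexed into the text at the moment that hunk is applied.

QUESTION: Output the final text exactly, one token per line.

Answer: tvier
por
mwz
jvdfj
umqfn
xzk

Derivation:
Hunk 1: at line 3 remove [fqkto,eqtyp,fsh] add [qlox] -> 7 lines: tvier ezyy ydzts mnvy qlox uulea xzk
Hunk 2: at line 3 remove [mnvy,qlox] add [fsqt] -> 6 lines: tvier ezyy ydzts fsqt uulea xzk
Hunk 3: at line 1 remove [ydzts,fsqt] add [nna] -> 5 lines: tvier ezyy nna uulea xzk
Hunk 4: at line 1 remove [ezyy,nna,uulea] add [por,rdvqe,umqfn] -> 5 lines: tvier por rdvqe umqfn xzk
Hunk 5: at line 1 remove [rdvqe] add [cpang] -> 5 lines: tvier por cpang umqfn xzk
Hunk 6: at line 1 remove [cpang] add [rla] -> 5 lines: tvier por rla umqfn xzk
Hunk 7: at line 1 remove [rla] add [mwz,jvdfj] -> 6 lines: tvier por mwz jvdfj umqfn xzk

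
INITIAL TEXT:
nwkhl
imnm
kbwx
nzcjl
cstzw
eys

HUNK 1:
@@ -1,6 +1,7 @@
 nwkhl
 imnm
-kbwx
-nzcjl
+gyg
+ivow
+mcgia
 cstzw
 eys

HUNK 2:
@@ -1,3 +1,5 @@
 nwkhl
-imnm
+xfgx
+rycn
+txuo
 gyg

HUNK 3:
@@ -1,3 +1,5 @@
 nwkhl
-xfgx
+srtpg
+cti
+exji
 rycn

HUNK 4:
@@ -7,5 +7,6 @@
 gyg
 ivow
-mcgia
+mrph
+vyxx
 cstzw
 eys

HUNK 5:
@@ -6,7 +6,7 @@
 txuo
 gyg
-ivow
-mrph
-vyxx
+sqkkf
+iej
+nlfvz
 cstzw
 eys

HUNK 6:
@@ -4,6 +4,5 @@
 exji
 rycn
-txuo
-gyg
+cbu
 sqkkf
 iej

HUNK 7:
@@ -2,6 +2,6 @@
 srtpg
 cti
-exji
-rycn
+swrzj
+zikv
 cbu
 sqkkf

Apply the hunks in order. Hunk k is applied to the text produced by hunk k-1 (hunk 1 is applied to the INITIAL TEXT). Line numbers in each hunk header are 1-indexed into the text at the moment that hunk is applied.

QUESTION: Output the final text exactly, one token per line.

Hunk 1: at line 1 remove [kbwx,nzcjl] add [gyg,ivow,mcgia] -> 7 lines: nwkhl imnm gyg ivow mcgia cstzw eys
Hunk 2: at line 1 remove [imnm] add [xfgx,rycn,txuo] -> 9 lines: nwkhl xfgx rycn txuo gyg ivow mcgia cstzw eys
Hunk 3: at line 1 remove [xfgx] add [srtpg,cti,exji] -> 11 lines: nwkhl srtpg cti exji rycn txuo gyg ivow mcgia cstzw eys
Hunk 4: at line 7 remove [mcgia] add [mrph,vyxx] -> 12 lines: nwkhl srtpg cti exji rycn txuo gyg ivow mrph vyxx cstzw eys
Hunk 5: at line 6 remove [ivow,mrph,vyxx] add [sqkkf,iej,nlfvz] -> 12 lines: nwkhl srtpg cti exji rycn txuo gyg sqkkf iej nlfvz cstzw eys
Hunk 6: at line 4 remove [txuo,gyg] add [cbu] -> 11 lines: nwkhl srtpg cti exji rycn cbu sqkkf iej nlfvz cstzw eys
Hunk 7: at line 2 remove [exji,rycn] add [swrzj,zikv] -> 11 lines: nwkhl srtpg cti swrzj zikv cbu sqkkf iej nlfvz cstzw eys

Answer: nwkhl
srtpg
cti
swrzj
zikv
cbu
sqkkf
iej
nlfvz
cstzw
eys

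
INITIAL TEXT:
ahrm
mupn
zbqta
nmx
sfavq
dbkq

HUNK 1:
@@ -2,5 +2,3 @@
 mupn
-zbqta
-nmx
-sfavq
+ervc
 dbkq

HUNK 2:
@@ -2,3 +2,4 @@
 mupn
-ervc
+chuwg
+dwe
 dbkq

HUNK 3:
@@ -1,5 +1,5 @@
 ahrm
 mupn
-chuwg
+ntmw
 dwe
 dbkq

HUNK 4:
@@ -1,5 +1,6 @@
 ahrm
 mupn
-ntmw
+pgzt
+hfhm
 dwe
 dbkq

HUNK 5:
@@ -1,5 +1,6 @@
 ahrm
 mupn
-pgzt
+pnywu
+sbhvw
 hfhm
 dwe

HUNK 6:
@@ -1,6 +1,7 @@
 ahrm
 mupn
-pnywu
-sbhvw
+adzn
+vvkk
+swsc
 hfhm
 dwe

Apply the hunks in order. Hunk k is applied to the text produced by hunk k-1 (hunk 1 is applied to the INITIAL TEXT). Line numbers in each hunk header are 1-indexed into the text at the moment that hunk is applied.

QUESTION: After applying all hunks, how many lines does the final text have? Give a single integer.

Hunk 1: at line 2 remove [zbqta,nmx,sfavq] add [ervc] -> 4 lines: ahrm mupn ervc dbkq
Hunk 2: at line 2 remove [ervc] add [chuwg,dwe] -> 5 lines: ahrm mupn chuwg dwe dbkq
Hunk 3: at line 1 remove [chuwg] add [ntmw] -> 5 lines: ahrm mupn ntmw dwe dbkq
Hunk 4: at line 1 remove [ntmw] add [pgzt,hfhm] -> 6 lines: ahrm mupn pgzt hfhm dwe dbkq
Hunk 5: at line 1 remove [pgzt] add [pnywu,sbhvw] -> 7 lines: ahrm mupn pnywu sbhvw hfhm dwe dbkq
Hunk 6: at line 1 remove [pnywu,sbhvw] add [adzn,vvkk,swsc] -> 8 lines: ahrm mupn adzn vvkk swsc hfhm dwe dbkq
Final line count: 8

Answer: 8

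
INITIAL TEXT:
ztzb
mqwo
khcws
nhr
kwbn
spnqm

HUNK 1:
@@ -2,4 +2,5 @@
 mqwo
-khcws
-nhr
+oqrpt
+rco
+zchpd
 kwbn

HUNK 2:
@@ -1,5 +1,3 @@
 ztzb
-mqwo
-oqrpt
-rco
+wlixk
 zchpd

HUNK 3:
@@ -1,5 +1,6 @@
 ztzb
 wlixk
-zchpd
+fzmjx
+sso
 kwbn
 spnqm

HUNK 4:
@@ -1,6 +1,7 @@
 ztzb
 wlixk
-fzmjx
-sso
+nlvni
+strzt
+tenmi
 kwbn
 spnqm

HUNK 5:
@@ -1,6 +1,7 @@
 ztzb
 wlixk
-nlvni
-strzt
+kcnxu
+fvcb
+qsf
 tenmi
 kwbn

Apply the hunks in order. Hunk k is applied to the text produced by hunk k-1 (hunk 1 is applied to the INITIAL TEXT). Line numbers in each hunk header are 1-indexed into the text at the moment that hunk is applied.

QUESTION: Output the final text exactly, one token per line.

Hunk 1: at line 2 remove [khcws,nhr] add [oqrpt,rco,zchpd] -> 7 lines: ztzb mqwo oqrpt rco zchpd kwbn spnqm
Hunk 2: at line 1 remove [mqwo,oqrpt,rco] add [wlixk] -> 5 lines: ztzb wlixk zchpd kwbn spnqm
Hunk 3: at line 1 remove [zchpd] add [fzmjx,sso] -> 6 lines: ztzb wlixk fzmjx sso kwbn spnqm
Hunk 4: at line 1 remove [fzmjx,sso] add [nlvni,strzt,tenmi] -> 7 lines: ztzb wlixk nlvni strzt tenmi kwbn spnqm
Hunk 5: at line 1 remove [nlvni,strzt] add [kcnxu,fvcb,qsf] -> 8 lines: ztzb wlixk kcnxu fvcb qsf tenmi kwbn spnqm

Answer: ztzb
wlixk
kcnxu
fvcb
qsf
tenmi
kwbn
spnqm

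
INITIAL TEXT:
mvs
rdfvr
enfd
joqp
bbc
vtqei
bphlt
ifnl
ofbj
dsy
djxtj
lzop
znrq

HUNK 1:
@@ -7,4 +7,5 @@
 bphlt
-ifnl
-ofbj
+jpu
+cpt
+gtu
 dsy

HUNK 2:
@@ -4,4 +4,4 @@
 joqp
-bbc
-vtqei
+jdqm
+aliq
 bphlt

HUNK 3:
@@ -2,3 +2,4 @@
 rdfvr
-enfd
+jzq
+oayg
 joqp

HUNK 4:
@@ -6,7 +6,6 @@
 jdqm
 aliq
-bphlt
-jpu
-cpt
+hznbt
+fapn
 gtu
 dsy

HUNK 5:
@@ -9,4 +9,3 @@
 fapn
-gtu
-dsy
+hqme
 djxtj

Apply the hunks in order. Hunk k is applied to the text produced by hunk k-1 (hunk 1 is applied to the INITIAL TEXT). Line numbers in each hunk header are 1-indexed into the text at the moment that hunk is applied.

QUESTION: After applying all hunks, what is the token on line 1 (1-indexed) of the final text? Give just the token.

Hunk 1: at line 7 remove [ifnl,ofbj] add [jpu,cpt,gtu] -> 14 lines: mvs rdfvr enfd joqp bbc vtqei bphlt jpu cpt gtu dsy djxtj lzop znrq
Hunk 2: at line 4 remove [bbc,vtqei] add [jdqm,aliq] -> 14 lines: mvs rdfvr enfd joqp jdqm aliq bphlt jpu cpt gtu dsy djxtj lzop znrq
Hunk 3: at line 2 remove [enfd] add [jzq,oayg] -> 15 lines: mvs rdfvr jzq oayg joqp jdqm aliq bphlt jpu cpt gtu dsy djxtj lzop znrq
Hunk 4: at line 6 remove [bphlt,jpu,cpt] add [hznbt,fapn] -> 14 lines: mvs rdfvr jzq oayg joqp jdqm aliq hznbt fapn gtu dsy djxtj lzop znrq
Hunk 5: at line 9 remove [gtu,dsy] add [hqme] -> 13 lines: mvs rdfvr jzq oayg joqp jdqm aliq hznbt fapn hqme djxtj lzop znrq
Final line 1: mvs

Answer: mvs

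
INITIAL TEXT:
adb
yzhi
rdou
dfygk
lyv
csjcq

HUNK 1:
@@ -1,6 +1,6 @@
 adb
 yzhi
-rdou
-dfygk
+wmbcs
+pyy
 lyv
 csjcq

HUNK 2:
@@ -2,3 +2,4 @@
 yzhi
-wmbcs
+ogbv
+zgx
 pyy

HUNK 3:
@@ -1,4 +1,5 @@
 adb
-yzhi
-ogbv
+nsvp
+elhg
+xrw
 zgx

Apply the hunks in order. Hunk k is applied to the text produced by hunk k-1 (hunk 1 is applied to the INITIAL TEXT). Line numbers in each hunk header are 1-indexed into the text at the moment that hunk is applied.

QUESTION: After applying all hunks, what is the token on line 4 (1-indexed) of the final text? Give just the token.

Answer: xrw

Derivation:
Hunk 1: at line 1 remove [rdou,dfygk] add [wmbcs,pyy] -> 6 lines: adb yzhi wmbcs pyy lyv csjcq
Hunk 2: at line 2 remove [wmbcs] add [ogbv,zgx] -> 7 lines: adb yzhi ogbv zgx pyy lyv csjcq
Hunk 3: at line 1 remove [yzhi,ogbv] add [nsvp,elhg,xrw] -> 8 lines: adb nsvp elhg xrw zgx pyy lyv csjcq
Final line 4: xrw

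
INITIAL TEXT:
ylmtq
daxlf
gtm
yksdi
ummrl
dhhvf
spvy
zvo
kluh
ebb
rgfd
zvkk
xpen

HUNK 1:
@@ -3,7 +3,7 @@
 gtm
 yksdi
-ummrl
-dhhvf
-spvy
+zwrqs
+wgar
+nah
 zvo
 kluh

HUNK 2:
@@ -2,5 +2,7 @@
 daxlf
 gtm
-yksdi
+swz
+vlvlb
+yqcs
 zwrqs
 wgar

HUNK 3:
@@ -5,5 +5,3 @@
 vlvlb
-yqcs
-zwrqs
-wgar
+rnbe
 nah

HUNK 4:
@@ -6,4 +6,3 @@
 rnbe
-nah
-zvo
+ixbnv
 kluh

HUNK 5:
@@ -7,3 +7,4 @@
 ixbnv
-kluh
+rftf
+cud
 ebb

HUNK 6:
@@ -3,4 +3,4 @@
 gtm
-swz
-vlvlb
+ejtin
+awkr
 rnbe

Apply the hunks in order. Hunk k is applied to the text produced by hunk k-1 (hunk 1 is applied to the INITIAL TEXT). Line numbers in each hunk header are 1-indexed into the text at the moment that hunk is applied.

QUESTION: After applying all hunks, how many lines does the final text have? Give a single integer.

Hunk 1: at line 3 remove [ummrl,dhhvf,spvy] add [zwrqs,wgar,nah] -> 13 lines: ylmtq daxlf gtm yksdi zwrqs wgar nah zvo kluh ebb rgfd zvkk xpen
Hunk 2: at line 2 remove [yksdi] add [swz,vlvlb,yqcs] -> 15 lines: ylmtq daxlf gtm swz vlvlb yqcs zwrqs wgar nah zvo kluh ebb rgfd zvkk xpen
Hunk 3: at line 5 remove [yqcs,zwrqs,wgar] add [rnbe] -> 13 lines: ylmtq daxlf gtm swz vlvlb rnbe nah zvo kluh ebb rgfd zvkk xpen
Hunk 4: at line 6 remove [nah,zvo] add [ixbnv] -> 12 lines: ylmtq daxlf gtm swz vlvlb rnbe ixbnv kluh ebb rgfd zvkk xpen
Hunk 5: at line 7 remove [kluh] add [rftf,cud] -> 13 lines: ylmtq daxlf gtm swz vlvlb rnbe ixbnv rftf cud ebb rgfd zvkk xpen
Hunk 6: at line 3 remove [swz,vlvlb] add [ejtin,awkr] -> 13 lines: ylmtq daxlf gtm ejtin awkr rnbe ixbnv rftf cud ebb rgfd zvkk xpen
Final line count: 13

Answer: 13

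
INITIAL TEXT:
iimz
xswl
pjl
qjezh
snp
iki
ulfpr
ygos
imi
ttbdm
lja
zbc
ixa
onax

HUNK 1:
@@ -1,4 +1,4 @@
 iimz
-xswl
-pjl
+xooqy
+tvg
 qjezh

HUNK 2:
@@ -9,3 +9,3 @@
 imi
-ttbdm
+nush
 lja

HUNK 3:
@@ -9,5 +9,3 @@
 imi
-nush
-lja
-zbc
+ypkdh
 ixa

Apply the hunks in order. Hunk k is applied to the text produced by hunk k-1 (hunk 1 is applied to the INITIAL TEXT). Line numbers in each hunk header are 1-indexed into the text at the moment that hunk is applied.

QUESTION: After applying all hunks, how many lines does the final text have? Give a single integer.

Hunk 1: at line 1 remove [xswl,pjl] add [xooqy,tvg] -> 14 lines: iimz xooqy tvg qjezh snp iki ulfpr ygos imi ttbdm lja zbc ixa onax
Hunk 2: at line 9 remove [ttbdm] add [nush] -> 14 lines: iimz xooqy tvg qjezh snp iki ulfpr ygos imi nush lja zbc ixa onax
Hunk 3: at line 9 remove [nush,lja,zbc] add [ypkdh] -> 12 lines: iimz xooqy tvg qjezh snp iki ulfpr ygos imi ypkdh ixa onax
Final line count: 12

Answer: 12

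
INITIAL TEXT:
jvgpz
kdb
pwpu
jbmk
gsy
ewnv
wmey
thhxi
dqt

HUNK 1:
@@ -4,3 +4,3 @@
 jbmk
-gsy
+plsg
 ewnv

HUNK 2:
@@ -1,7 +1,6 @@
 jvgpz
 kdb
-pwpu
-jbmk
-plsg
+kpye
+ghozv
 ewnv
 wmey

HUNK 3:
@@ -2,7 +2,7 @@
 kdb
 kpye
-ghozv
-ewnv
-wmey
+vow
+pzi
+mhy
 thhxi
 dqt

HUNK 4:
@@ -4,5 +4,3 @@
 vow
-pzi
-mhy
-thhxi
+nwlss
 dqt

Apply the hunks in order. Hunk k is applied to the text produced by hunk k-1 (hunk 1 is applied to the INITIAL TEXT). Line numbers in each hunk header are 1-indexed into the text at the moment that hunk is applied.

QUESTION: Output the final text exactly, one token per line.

Hunk 1: at line 4 remove [gsy] add [plsg] -> 9 lines: jvgpz kdb pwpu jbmk plsg ewnv wmey thhxi dqt
Hunk 2: at line 1 remove [pwpu,jbmk,plsg] add [kpye,ghozv] -> 8 lines: jvgpz kdb kpye ghozv ewnv wmey thhxi dqt
Hunk 3: at line 2 remove [ghozv,ewnv,wmey] add [vow,pzi,mhy] -> 8 lines: jvgpz kdb kpye vow pzi mhy thhxi dqt
Hunk 4: at line 4 remove [pzi,mhy,thhxi] add [nwlss] -> 6 lines: jvgpz kdb kpye vow nwlss dqt

Answer: jvgpz
kdb
kpye
vow
nwlss
dqt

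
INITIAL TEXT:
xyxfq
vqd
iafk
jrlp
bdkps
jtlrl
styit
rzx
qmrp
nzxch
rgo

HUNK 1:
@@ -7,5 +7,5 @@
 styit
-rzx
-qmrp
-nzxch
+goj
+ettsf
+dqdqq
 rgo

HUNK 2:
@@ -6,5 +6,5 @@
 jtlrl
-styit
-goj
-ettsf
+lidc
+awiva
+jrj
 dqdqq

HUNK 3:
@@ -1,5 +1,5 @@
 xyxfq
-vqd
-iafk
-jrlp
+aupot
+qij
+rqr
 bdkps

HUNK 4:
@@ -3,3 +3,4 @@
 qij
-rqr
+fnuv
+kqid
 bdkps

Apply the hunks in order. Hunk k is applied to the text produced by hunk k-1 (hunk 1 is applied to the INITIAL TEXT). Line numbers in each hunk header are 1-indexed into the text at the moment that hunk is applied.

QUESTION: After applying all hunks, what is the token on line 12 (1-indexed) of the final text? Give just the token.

Answer: rgo

Derivation:
Hunk 1: at line 7 remove [rzx,qmrp,nzxch] add [goj,ettsf,dqdqq] -> 11 lines: xyxfq vqd iafk jrlp bdkps jtlrl styit goj ettsf dqdqq rgo
Hunk 2: at line 6 remove [styit,goj,ettsf] add [lidc,awiva,jrj] -> 11 lines: xyxfq vqd iafk jrlp bdkps jtlrl lidc awiva jrj dqdqq rgo
Hunk 3: at line 1 remove [vqd,iafk,jrlp] add [aupot,qij,rqr] -> 11 lines: xyxfq aupot qij rqr bdkps jtlrl lidc awiva jrj dqdqq rgo
Hunk 4: at line 3 remove [rqr] add [fnuv,kqid] -> 12 lines: xyxfq aupot qij fnuv kqid bdkps jtlrl lidc awiva jrj dqdqq rgo
Final line 12: rgo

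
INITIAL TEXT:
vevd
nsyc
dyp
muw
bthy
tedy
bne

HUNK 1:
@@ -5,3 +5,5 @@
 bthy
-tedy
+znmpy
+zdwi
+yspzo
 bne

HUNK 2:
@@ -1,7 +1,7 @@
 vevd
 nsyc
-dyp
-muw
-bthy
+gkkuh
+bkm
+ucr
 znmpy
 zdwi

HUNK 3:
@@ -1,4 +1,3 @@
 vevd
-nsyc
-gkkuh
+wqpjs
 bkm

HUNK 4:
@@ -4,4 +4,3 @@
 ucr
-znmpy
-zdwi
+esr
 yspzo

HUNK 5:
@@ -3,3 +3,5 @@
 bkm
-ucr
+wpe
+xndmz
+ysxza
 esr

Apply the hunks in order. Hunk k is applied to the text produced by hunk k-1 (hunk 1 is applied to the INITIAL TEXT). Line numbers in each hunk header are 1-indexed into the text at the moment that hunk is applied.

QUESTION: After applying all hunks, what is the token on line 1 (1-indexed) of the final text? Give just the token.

Hunk 1: at line 5 remove [tedy] add [znmpy,zdwi,yspzo] -> 9 lines: vevd nsyc dyp muw bthy znmpy zdwi yspzo bne
Hunk 2: at line 1 remove [dyp,muw,bthy] add [gkkuh,bkm,ucr] -> 9 lines: vevd nsyc gkkuh bkm ucr znmpy zdwi yspzo bne
Hunk 3: at line 1 remove [nsyc,gkkuh] add [wqpjs] -> 8 lines: vevd wqpjs bkm ucr znmpy zdwi yspzo bne
Hunk 4: at line 4 remove [znmpy,zdwi] add [esr] -> 7 lines: vevd wqpjs bkm ucr esr yspzo bne
Hunk 5: at line 3 remove [ucr] add [wpe,xndmz,ysxza] -> 9 lines: vevd wqpjs bkm wpe xndmz ysxza esr yspzo bne
Final line 1: vevd

Answer: vevd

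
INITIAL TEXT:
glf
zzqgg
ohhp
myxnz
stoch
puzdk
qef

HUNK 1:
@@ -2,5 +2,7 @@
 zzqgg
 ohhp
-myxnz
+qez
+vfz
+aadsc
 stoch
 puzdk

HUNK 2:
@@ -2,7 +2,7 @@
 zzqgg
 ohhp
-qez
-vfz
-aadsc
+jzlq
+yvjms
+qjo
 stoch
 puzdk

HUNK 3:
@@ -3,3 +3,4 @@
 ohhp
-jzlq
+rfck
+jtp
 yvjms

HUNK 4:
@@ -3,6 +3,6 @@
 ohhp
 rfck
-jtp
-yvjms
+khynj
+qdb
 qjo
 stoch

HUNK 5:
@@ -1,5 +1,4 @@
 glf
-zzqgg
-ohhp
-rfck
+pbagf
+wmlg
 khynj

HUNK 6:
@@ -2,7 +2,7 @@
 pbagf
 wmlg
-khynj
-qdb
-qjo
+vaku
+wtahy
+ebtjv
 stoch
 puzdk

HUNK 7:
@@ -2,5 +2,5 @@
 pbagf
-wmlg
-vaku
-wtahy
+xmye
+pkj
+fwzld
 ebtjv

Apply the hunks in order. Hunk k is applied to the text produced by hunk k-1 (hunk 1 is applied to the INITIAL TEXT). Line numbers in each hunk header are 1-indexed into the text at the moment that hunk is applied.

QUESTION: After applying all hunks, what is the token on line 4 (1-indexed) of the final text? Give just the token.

Answer: pkj

Derivation:
Hunk 1: at line 2 remove [myxnz] add [qez,vfz,aadsc] -> 9 lines: glf zzqgg ohhp qez vfz aadsc stoch puzdk qef
Hunk 2: at line 2 remove [qez,vfz,aadsc] add [jzlq,yvjms,qjo] -> 9 lines: glf zzqgg ohhp jzlq yvjms qjo stoch puzdk qef
Hunk 3: at line 3 remove [jzlq] add [rfck,jtp] -> 10 lines: glf zzqgg ohhp rfck jtp yvjms qjo stoch puzdk qef
Hunk 4: at line 3 remove [jtp,yvjms] add [khynj,qdb] -> 10 lines: glf zzqgg ohhp rfck khynj qdb qjo stoch puzdk qef
Hunk 5: at line 1 remove [zzqgg,ohhp,rfck] add [pbagf,wmlg] -> 9 lines: glf pbagf wmlg khynj qdb qjo stoch puzdk qef
Hunk 6: at line 2 remove [khynj,qdb,qjo] add [vaku,wtahy,ebtjv] -> 9 lines: glf pbagf wmlg vaku wtahy ebtjv stoch puzdk qef
Hunk 7: at line 2 remove [wmlg,vaku,wtahy] add [xmye,pkj,fwzld] -> 9 lines: glf pbagf xmye pkj fwzld ebtjv stoch puzdk qef
Final line 4: pkj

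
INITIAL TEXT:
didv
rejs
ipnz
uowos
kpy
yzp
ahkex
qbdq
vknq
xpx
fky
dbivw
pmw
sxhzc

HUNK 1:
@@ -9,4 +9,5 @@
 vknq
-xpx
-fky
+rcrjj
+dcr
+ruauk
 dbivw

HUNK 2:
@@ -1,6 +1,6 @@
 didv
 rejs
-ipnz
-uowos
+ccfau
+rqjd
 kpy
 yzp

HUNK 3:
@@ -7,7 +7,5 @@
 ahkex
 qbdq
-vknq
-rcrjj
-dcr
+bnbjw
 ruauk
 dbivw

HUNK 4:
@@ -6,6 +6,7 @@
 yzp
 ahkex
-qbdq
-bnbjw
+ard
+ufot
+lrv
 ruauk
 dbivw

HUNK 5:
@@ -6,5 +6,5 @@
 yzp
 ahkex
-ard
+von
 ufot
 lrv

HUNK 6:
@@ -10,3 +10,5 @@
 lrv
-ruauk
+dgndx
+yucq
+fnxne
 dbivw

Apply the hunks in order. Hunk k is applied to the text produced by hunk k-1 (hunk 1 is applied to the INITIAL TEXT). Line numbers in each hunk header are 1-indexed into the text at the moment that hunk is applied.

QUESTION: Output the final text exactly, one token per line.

Answer: didv
rejs
ccfau
rqjd
kpy
yzp
ahkex
von
ufot
lrv
dgndx
yucq
fnxne
dbivw
pmw
sxhzc

Derivation:
Hunk 1: at line 9 remove [xpx,fky] add [rcrjj,dcr,ruauk] -> 15 lines: didv rejs ipnz uowos kpy yzp ahkex qbdq vknq rcrjj dcr ruauk dbivw pmw sxhzc
Hunk 2: at line 1 remove [ipnz,uowos] add [ccfau,rqjd] -> 15 lines: didv rejs ccfau rqjd kpy yzp ahkex qbdq vknq rcrjj dcr ruauk dbivw pmw sxhzc
Hunk 3: at line 7 remove [vknq,rcrjj,dcr] add [bnbjw] -> 13 lines: didv rejs ccfau rqjd kpy yzp ahkex qbdq bnbjw ruauk dbivw pmw sxhzc
Hunk 4: at line 6 remove [qbdq,bnbjw] add [ard,ufot,lrv] -> 14 lines: didv rejs ccfau rqjd kpy yzp ahkex ard ufot lrv ruauk dbivw pmw sxhzc
Hunk 5: at line 6 remove [ard] add [von] -> 14 lines: didv rejs ccfau rqjd kpy yzp ahkex von ufot lrv ruauk dbivw pmw sxhzc
Hunk 6: at line 10 remove [ruauk] add [dgndx,yucq,fnxne] -> 16 lines: didv rejs ccfau rqjd kpy yzp ahkex von ufot lrv dgndx yucq fnxne dbivw pmw sxhzc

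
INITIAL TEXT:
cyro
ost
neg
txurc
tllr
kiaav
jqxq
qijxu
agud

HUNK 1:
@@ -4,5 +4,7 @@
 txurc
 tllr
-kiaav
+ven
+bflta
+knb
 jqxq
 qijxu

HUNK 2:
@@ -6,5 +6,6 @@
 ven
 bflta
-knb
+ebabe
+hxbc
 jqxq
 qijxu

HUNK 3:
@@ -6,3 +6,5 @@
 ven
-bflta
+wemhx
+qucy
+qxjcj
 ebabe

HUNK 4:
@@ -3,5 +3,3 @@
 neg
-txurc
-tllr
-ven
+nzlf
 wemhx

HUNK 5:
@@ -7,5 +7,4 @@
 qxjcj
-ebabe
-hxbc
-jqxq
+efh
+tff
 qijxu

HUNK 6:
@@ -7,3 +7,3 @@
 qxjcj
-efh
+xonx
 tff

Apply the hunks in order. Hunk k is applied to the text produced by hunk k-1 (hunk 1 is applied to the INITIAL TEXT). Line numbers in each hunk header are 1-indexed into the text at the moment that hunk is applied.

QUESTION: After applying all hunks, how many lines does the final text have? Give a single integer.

Answer: 11

Derivation:
Hunk 1: at line 4 remove [kiaav] add [ven,bflta,knb] -> 11 lines: cyro ost neg txurc tllr ven bflta knb jqxq qijxu agud
Hunk 2: at line 6 remove [knb] add [ebabe,hxbc] -> 12 lines: cyro ost neg txurc tllr ven bflta ebabe hxbc jqxq qijxu agud
Hunk 3: at line 6 remove [bflta] add [wemhx,qucy,qxjcj] -> 14 lines: cyro ost neg txurc tllr ven wemhx qucy qxjcj ebabe hxbc jqxq qijxu agud
Hunk 4: at line 3 remove [txurc,tllr,ven] add [nzlf] -> 12 lines: cyro ost neg nzlf wemhx qucy qxjcj ebabe hxbc jqxq qijxu agud
Hunk 5: at line 7 remove [ebabe,hxbc,jqxq] add [efh,tff] -> 11 lines: cyro ost neg nzlf wemhx qucy qxjcj efh tff qijxu agud
Hunk 6: at line 7 remove [efh] add [xonx] -> 11 lines: cyro ost neg nzlf wemhx qucy qxjcj xonx tff qijxu agud
Final line count: 11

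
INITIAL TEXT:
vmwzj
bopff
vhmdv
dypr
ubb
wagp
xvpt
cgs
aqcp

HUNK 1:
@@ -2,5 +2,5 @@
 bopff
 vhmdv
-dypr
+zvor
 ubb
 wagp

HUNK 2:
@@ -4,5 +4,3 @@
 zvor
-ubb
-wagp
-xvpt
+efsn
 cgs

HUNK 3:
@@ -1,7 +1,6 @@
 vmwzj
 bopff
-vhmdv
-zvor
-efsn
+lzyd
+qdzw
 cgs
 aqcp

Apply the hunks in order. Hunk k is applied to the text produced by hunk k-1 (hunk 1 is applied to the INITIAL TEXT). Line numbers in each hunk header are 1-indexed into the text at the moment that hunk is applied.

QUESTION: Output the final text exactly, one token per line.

Answer: vmwzj
bopff
lzyd
qdzw
cgs
aqcp

Derivation:
Hunk 1: at line 2 remove [dypr] add [zvor] -> 9 lines: vmwzj bopff vhmdv zvor ubb wagp xvpt cgs aqcp
Hunk 2: at line 4 remove [ubb,wagp,xvpt] add [efsn] -> 7 lines: vmwzj bopff vhmdv zvor efsn cgs aqcp
Hunk 3: at line 1 remove [vhmdv,zvor,efsn] add [lzyd,qdzw] -> 6 lines: vmwzj bopff lzyd qdzw cgs aqcp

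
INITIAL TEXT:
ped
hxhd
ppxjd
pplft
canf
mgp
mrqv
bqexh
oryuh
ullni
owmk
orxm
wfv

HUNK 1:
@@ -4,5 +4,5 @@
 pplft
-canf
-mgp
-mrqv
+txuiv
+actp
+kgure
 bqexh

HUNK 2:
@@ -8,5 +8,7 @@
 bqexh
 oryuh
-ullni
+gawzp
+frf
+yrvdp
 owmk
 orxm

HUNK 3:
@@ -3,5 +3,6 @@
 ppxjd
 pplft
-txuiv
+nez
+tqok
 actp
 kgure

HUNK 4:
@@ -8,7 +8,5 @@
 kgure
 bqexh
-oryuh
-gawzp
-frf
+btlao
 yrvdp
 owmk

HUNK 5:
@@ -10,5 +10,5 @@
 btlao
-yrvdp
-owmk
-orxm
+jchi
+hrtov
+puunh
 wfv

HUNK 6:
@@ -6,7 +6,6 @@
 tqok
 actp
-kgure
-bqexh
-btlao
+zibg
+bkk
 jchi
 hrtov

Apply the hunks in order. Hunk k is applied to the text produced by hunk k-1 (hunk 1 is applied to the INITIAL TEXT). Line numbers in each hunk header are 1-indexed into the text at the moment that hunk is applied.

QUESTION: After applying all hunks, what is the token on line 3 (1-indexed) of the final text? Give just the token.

Hunk 1: at line 4 remove [canf,mgp,mrqv] add [txuiv,actp,kgure] -> 13 lines: ped hxhd ppxjd pplft txuiv actp kgure bqexh oryuh ullni owmk orxm wfv
Hunk 2: at line 8 remove [ullni] add [gawzp,frf,yrvdp] -> 15 lines: ped hxhd ppxjd pplft txuiv actp kgure bqexh oryuh gawzp frf yrvdp owmk orxm wfv
Hunk 3: at line 3 remove [txuiv] add [nez,tqok] -> 16 lines: ped hxhd ppxjd pplft nez tqok actp kgure bqexh oryuh gawzp frf yrvdp owmk orxm wfv
Hunk 4: at line 8 remove [oryuh,gawzp,frf] add [btlao] -> 14 lines: ped hxhd ppxjd pplft nez tqok actp kgure bqexh btlao yrvdp owmk orxm wfv
Hunk 5: at line 10 remove [yrvdp,owmk,orxm] add [jchi,hrtov,puunh] -> 14 lines: ped hxhd ppxjd pplft nez tqok actp kgure bqexh btlao jchi hrtov puunh wfv
Hunk 6: at line 6 remove [kgure,bqexh,btlao] add [zibg,bkk] -> 13 lines: ped hxhd ppxjd pplft nez tqok actp zibg bkk jchi hrtov puunh wfv
Final line 3: ppxjd

Answer: ppxjd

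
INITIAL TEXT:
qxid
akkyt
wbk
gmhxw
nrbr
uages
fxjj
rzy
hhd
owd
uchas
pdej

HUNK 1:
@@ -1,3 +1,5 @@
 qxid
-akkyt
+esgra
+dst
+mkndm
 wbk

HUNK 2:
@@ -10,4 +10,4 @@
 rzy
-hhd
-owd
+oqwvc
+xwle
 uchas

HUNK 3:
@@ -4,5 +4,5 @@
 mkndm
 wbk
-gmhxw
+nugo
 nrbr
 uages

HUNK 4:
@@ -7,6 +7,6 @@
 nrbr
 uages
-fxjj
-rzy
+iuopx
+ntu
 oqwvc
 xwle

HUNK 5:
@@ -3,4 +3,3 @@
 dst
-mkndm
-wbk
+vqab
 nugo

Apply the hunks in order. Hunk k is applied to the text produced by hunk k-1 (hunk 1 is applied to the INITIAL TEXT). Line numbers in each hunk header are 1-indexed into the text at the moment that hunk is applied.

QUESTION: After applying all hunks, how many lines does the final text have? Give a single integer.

Hunk 1: at line 1 remove [akkyt] add [esgra,dst,mkndm] -> 14 lines: qxid esgra dst mkndm wbk gmhxw nrbr uages fxjj rzy hhd owd uchas pdej
Hunk 2: at line 10 remove [hhd,owd] add [oqwvc,xwle] -> 14 lines: qxid esgra dst mkndm wbk gmhxw nrbr uages fxjj rzy oqwvc xwle uchas pdej
Hunk 3: at line 4 remove [gmhxw] add [nugo] -> 14 lines: qxid esgra dst mkndm wbk nugo nrbr uages fxjj rzy oqwvc xwle uchas pdej
Hunk 4: at line 7 remove [fxjj,rzy] add [iuopx,ntu] -> 14 lines: qxid esgra dst mkndm wbk nugo nrbr uages iuopx ntu oqwvc xwle uchas pdej
Hunk 5: at line 3 remove [mkndm,wbk] add [vqab] -> 13 lines: qxid esgra dst vqab nugo nrbr uages iuopx ntu oqwvc xwle uchas pdej
Final line count: 13

Answer: 13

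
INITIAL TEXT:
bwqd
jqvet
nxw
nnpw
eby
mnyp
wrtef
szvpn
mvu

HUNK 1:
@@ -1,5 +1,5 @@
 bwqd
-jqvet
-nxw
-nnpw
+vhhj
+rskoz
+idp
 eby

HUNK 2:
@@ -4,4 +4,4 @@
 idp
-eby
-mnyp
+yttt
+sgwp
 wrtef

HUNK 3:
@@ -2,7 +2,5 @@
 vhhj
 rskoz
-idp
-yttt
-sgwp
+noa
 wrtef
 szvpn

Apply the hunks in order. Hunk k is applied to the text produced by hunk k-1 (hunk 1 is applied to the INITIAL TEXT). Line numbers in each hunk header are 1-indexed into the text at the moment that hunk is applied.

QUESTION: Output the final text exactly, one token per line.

Hunk 1: at line 1 remove [jqvet,nxw,nnpw] add [vhhj,rskoz,idp] -> 9 lines: bwqd vhhj rskoz idp eby mnyp wrtef szvpn mvu
Hunk 2: at line 4 remove [eby,mnyp] add [yttt,sgwp] -> 9 lines: bwqd vhhj rskoz idp yttt sgwp wrtef szvpn mvu
Hunk 3: at line 2 remove [idp,yttt,sgwp] add [noa] -> 7 lines: bwqd vhhj rskoz noa wrtef szvpn mvu

Answer: bwqd
vhhj
rskoz
noa
wrtef
szvpn
mvu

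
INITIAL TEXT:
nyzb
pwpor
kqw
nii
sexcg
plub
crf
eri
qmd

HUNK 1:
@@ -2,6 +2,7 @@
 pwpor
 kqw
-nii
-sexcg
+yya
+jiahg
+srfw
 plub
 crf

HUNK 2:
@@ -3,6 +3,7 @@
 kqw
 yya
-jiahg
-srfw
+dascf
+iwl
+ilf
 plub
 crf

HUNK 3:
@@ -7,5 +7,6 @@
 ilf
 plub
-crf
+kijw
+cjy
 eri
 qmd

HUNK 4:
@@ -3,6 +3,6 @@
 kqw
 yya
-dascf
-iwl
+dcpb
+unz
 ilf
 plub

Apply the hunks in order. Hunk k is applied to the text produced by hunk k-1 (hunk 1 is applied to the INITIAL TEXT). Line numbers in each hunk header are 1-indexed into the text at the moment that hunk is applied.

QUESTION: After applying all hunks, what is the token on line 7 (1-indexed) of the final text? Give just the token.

Hunk 1: at line 2 remove [nii,sexcg] add [yya,jiahg,srfw] -> 10 lines: nyzb pwpor kqw yya jiahg srfw plub crf eri qmd
Hunk 2: at line 3 remove [jiahg,srfw] add [dascf,iwl,ilf] -> 11 lines: nyzb pwpor kqw yya dascf iwl ilf plub crf eri qmd
Hunk 3: at line 7 remove [crf] add [kijw,cjy] -> 12 lines: nyzb pwpor kqw yya dascf iwl ilf plub kijw cjy eri qmd
Hunk 4: at line 3 remove [dascf,iwl] add [dcpb,unz] -> 12 lines: nyzb pwpor kqw yya dcpb unz ilf plub kijw cjy eri qmd
Final line 7: ilf

Answer: ilf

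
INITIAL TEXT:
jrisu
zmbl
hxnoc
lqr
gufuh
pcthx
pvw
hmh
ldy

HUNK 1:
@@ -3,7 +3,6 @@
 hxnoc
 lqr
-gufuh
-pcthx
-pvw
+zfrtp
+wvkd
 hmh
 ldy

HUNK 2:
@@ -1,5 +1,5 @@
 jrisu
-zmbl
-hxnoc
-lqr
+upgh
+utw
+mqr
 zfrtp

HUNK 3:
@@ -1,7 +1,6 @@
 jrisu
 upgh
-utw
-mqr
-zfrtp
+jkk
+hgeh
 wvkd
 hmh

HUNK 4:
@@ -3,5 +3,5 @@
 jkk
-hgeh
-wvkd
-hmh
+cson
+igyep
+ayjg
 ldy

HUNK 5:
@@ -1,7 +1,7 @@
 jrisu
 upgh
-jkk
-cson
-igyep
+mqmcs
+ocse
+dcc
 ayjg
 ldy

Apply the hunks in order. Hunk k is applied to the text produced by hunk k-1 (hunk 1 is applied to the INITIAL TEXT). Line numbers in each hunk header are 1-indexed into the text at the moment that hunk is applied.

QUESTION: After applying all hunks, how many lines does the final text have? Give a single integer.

Answer: 7

Derivation:
Hunk 1: at line 3 remove [gufuh,pcthx,pvw] add [zfrtp,wvkd] -> 8 lines: jrisu zmbl hxnoc lqr zfrtp wvkd hmh ldy
Hunk 2: at line 1 remove [zmbl,hxnoc,lqr] add [upgh,utw,mqr] -> 8 lines: jrisu upgh utw mqr zfrtp wvkd hmh ldy
Hunk 3: at line 1 remove [utw,mqr,zfrtp] add [jkk,hgeh] -> 7 lines: jrisu upgh jkk hgeh wvkd hmh ldy
Hunk 4: at line 3 remove [hgeh,wvkd,hmh] add [cson,igyep,ayjg] -> 7 lines: jrisu upgh jkk cson igyep ayjg ldy
Hunk 5: at line 1 remove [jkk,cson,igyep] add [mqmcs,ocse,dcc] -> 7 lines: jrisu upgh mqmcs ocse dcc ayjg ldy
Final line count: 7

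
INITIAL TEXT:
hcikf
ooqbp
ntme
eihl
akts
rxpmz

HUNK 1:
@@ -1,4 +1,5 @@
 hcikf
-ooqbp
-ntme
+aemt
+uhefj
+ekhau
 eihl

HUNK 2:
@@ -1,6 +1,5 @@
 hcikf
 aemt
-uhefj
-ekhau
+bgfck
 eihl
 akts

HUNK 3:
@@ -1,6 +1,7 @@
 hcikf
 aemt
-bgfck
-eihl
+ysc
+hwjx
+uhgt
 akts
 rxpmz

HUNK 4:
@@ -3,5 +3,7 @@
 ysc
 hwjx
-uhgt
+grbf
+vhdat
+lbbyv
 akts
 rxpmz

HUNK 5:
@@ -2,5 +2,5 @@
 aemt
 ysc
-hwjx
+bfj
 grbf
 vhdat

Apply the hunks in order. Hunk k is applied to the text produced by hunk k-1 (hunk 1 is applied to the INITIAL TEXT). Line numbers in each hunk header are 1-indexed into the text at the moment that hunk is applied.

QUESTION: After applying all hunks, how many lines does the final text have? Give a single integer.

Answer: 9

Derivation:
Hunk 1: at line 1 remove [ooqbp,ntme] add [aemt,uhefj,ekhau] -> 7 lines: hcikf aemt uhefj ekhau eihl akts rxpmz
Hunk 2: at line 1 remove [uhefj,ekhau] add [bgfck] -> 6 lines: hcikf aemt bgfck eihl akts rxpmz
Hunk 3: at line 1 remove [bgfck,eihl] add [ysc,hwjx,uhgt] -> 7 lines: hcikf aemt ysc hwjx uhgt akts rxpmz
Hunk 4: at line 3 remove [uhgt] add [grbf,vhdat,lbbyv] -> 9 lines: hcikf aemt ysc hwjx grbf vhdat lbbyv akts rxpmz
Hunk 5: at line 2 remove [hwjx] add [bfj] -> 9 lines: hcikf aemt ysc bfj grbf vhdat lbbyv akts rxpmz
Final line count: 9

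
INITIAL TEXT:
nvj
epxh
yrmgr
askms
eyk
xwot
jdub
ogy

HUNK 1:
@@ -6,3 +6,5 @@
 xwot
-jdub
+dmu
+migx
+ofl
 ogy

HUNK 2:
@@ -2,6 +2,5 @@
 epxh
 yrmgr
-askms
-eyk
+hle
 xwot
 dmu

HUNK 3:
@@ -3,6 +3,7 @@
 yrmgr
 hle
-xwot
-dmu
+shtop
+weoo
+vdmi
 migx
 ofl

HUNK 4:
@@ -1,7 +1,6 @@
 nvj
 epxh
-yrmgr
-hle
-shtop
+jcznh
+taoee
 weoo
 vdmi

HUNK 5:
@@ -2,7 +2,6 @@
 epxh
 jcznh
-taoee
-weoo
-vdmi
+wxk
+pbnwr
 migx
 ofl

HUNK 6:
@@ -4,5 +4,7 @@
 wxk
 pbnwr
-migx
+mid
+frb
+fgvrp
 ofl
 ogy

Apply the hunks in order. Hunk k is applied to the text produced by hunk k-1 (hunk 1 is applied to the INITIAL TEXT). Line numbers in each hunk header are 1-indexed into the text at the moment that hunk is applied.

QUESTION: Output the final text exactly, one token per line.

Answer: nvj
epxh
jcznh
wxk
pbnwr
mid
frb
fgvrp
ofl
ogy

Derivation:
Hunk 1: at line 6 remove [jdub] add [dmu,migx,ofl] -> 10 lines: nvj epxh yrmgr askms eyk xwot dmu migx ofl ogy
Hunk 2: at line 2 remove [askms,eyk] add [hle] -> 9 lines: nvj epxh yrmgr hle xwot dmu migx ofl ogy
Hunk 3: at line 3 remove [xwot,dmu] add [shtop,weoo,vdmi] -> 10 lines: nvj epxh yrmgr hle shtop weoo vdmi migx ofl ogy
Hunk 4: at line 1 remove [yrmgr,hle,shtop] add [jcznh,taoee] -> 9 lines: nvj epxh jcznh taoee weoo vdmi migx ofl ogy
Hunk 5: at line 2 remove [taoee,weoo,vdmi] add [wxk,pbnwr] -> 8 lines: nvj epxh jcznh wxk pbnwr migx ofl ogy
Hunk 6: at line 4 remove [migx] add [mid,frb,fgvrp] -> 10 lines: nvj epxh jcznh wxk pbnwr mid frb fgvrp ofl ogy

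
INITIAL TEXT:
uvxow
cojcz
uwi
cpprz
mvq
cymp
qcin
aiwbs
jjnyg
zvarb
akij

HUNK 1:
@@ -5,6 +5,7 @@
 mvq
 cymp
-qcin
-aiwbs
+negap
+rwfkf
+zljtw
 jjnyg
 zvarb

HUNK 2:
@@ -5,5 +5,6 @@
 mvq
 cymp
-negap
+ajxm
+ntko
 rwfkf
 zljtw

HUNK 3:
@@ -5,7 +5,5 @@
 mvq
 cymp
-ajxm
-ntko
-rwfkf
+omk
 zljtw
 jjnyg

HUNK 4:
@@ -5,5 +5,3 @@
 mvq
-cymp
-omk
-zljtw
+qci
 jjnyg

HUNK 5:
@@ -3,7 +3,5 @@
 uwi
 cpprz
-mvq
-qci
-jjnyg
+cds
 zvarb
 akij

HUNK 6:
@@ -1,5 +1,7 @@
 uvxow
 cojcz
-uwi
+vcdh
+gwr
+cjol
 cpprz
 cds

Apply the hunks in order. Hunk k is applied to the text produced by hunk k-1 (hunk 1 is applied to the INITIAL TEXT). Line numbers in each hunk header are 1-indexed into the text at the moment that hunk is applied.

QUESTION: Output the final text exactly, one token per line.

Hunk 1: at line 5 remove [qcin,aiwbs] add [negap,rwfkf,zljtw] -> 12 lines: uvxow cojcz uwi cpprz mvq cymp negap rwfkf zljtw jjnyg zvarb akij
Hunk 2: at line 5 remove [negap] add [ajxm,ntko] -> 13 lines: uvxow cojcz uwi cpprz mvq cymp ajxm ntko rwfkf zljtw jjnyg zvarb akij
Hunk 3: at line 5 remove [ajxm,ntko,rwfkf] add [omk] -> 11 lines: uvxow cojcz uwi cpprz mvq cymp omk zljtw jjnyg zvarb akij
Hunk 4: at line 5 remove [cymp,omk,zljtw] add [qci] -> 9 lines: uvxow cojcz uwi cpprz mvq qci jjnyg zvarb akij
Hunk 5: at line 3 remove [mvq,qci,jjnyg] add [cds] -> 7 lines: uvxow cojcz uwi cpprz cds zvarb akij
Hunk 6: at line 1 remove [uwi] add [vcdh,gwr,cjol] -> 9 lines: uvxow cojcz vcdh gwr cjol cpprz cds zvarb akij

Answer: uvxow
cojcz
vcdh
gwr
cjol
cpprz
cds
zvarb
akij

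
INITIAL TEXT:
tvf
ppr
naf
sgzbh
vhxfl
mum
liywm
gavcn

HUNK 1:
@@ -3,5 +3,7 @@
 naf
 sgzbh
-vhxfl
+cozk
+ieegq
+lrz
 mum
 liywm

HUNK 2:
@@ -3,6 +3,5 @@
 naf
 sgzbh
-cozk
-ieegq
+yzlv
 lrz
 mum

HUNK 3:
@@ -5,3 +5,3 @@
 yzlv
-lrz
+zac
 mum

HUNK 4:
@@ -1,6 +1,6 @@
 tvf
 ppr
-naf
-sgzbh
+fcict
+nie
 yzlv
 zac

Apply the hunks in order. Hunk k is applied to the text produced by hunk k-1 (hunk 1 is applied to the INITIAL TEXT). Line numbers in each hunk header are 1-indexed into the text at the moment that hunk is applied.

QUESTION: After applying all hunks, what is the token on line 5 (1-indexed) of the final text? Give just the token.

Answer: yzlv

Derivation:
Hunk 1: at line 3 remove [vhxfl] add [cozk,ieegq,lrz] -> 10 lines: tvf ppr naf sgzbh cozk ieegq lrz mum liywm gavcn
Hunk 2: at line 3 remove [cozk,ieegq] add [yzlv] -> 9 lines: tvf ppr naf sgzbh yzlv lrz mum liywm gavcn
Hunk 3: at line 5 remove [lrz] add [zac] -> 9 lines: tvf ppr naf sgzbh yzlv zac mum liywm gavcn
Hunk 4: at line 1 remove [naf,sgzbh] add [fcict,nie] -> 9 lines: tvf ppr fcict nie yzlv zac mum liywm gavcn
Final line 5: yzlv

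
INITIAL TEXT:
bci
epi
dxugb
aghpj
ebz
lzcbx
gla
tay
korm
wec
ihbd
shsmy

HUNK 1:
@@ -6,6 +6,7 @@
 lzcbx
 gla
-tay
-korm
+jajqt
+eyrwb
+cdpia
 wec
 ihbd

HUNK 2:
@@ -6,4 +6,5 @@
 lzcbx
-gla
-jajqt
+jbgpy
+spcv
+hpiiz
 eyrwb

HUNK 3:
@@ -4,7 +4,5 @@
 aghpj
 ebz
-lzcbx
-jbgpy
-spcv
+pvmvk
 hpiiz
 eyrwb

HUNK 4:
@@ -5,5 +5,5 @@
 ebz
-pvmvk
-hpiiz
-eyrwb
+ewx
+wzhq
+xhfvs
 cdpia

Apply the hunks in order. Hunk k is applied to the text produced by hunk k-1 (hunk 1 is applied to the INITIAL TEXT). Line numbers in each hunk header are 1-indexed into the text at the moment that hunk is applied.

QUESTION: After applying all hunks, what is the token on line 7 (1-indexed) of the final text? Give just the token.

Hunk 1: at line 6 remove [tay,korm] add [jajqt,eyrwb,cdpia] -> 13 lines: bci epi dxugb aghpj ebz lzcbx gla jajqt eyrwb cdpia wec ihbd shsmy
Hunk 2: at line 6 remove [gla,jajqt] add [jbgpy,spcv,hpiiz] -> 14 lines: bci epi dxugb aghpj ebz lzcbx jbgpy spcv hpiiz eyrwb cdpia wec ihbd shsmy
Hunk 3: at line 4 remove [lzcbx,jbgpy,spcv] add [pvmvk] -> 12 lines: bci epi dxugb aghpj ebz pvmvk hpiiz eyrwb cdpia wec ihbd shsmy
Hunk 4: at line 5 remove [pvmvk,hpiiz,eyrwb] add [ewx,wzhq,xhfvs] -> 12 lines: bci epi dxugb aghpj ebz ewx wzhq xhfvs cdpia wec ihbd shsmy
Final line 7: wzhq

Answer: wzhq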